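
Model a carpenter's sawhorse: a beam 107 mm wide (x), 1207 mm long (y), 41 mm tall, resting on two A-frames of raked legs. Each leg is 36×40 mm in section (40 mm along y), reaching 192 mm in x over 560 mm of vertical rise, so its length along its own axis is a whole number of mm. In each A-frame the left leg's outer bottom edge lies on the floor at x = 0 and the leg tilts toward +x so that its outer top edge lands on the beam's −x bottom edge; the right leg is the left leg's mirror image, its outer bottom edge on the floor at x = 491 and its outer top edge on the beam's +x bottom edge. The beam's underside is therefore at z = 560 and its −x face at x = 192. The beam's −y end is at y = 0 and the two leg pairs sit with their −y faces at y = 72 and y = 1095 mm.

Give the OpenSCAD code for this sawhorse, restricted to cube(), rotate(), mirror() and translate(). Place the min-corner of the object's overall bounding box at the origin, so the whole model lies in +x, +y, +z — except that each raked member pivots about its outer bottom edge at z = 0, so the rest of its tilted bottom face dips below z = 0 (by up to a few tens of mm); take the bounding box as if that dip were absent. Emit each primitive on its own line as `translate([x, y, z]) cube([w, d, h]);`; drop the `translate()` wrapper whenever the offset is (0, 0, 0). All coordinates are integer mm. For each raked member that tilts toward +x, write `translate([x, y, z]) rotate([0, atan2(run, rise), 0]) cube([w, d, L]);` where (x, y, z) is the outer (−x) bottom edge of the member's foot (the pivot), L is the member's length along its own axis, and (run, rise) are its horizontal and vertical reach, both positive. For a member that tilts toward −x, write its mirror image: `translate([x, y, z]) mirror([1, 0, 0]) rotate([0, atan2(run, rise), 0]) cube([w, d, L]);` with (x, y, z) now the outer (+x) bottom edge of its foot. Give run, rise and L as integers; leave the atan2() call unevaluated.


// leg length = √(192² + 560²) = 592
// right-leg outer foot x = 2·192 + 107 = 491
// beam min-corner = (192, 0, 560)
translate([192, 0, 560]) cube([107, 1207, 41]);
translate([0, 72, 0]) rotate([0, atan2(192, 560), 0]) cube([36, 40, 592]);
translate([491, 72, 0]) mirror([1, 0, 0]) rotate([0, atan2(192, 560), 0]) cube([36, 40, 592]);
translate([0, 1095, 0]) rotate([0, atan2(192, 560), 0]) cube([36, 40, 592]);
translate([491, 1095, 0]) mirror([1, 0, 0]) rotate([0, atan2(192, 560), 0]) cube([36, 40, 592]);


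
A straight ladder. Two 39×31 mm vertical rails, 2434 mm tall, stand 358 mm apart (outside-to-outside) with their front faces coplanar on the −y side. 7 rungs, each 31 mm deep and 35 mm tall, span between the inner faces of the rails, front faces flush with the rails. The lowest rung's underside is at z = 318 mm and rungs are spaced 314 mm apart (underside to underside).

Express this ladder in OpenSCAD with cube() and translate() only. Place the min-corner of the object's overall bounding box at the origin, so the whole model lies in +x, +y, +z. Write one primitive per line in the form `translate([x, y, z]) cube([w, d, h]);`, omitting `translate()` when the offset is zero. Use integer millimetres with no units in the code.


cube([39, 31, 2434]);
translate([319, 0, 0]) cube([39, 31, 2434]);
translate([39, 0, 318]) cube([280, 31, 35]);
translate([39, 0, 632]) cube([280, 31, 35]);
translate([39, 0, 946]) cube([280, 31, 35]);
translate([39, 0, 1260]) cube([280, 31, 35]);
translate([39, 0, 1574]) cube([280, 31, 35]);
translate([39, 0, 1888]) cube([280, 31, 35]);
translate([39, 0, 2202]) cube([280, 31, 35]);


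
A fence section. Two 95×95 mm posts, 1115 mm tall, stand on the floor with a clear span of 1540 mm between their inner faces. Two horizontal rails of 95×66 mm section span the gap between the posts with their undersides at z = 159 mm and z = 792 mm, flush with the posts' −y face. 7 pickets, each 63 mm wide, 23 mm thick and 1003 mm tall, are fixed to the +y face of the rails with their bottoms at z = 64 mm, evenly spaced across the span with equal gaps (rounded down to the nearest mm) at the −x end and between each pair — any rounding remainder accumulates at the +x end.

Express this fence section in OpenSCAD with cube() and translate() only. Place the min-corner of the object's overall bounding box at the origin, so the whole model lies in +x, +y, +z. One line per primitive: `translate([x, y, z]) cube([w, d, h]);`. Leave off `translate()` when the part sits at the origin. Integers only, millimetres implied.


cube([95, 95, 1115]);
translate([1635, 0, 0]) cube([95, 95, 1115]);
translate([95, 0, 159]) cube([1540, 95, 66]);
translate([95, 0, 792]) cube([1540, 95, 66]);
translate([232, 95, 64]) cube([63, 23, 1003]);
translate([432, 95, 64]) cube([63, 23, 1003]);
translate([632, 95, 64]) cube([63, 23, 1003]);
translate([832, 95, 64]) cube([63, 23, 1003]);
translate([1032, 95, 64]) cube([63, 23, 1003]);
translate([1232, 95, 64]) cube([63, 23, 1003]);
translate([1432, 95, 64]) cube([63, 23, 1003]);


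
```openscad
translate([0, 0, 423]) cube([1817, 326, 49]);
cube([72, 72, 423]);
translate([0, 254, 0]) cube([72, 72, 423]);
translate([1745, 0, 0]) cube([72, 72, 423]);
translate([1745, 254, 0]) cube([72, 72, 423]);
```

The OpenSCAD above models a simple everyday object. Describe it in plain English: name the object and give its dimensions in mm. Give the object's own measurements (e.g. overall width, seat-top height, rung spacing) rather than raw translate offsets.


A bench: a 1817×326 mm seat slab, 49 mm thick, top at z = 472 mm, on four 72×72 mm square legs flush with the seat corners and standing on z = 0.


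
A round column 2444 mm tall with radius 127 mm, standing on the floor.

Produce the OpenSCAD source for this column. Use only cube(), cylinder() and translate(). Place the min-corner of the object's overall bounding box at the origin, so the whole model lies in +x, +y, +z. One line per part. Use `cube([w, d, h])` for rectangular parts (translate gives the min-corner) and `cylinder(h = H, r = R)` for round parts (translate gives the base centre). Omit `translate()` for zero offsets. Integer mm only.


translate([127, 127, 0]) cylinder(h = 2444, r = 127);


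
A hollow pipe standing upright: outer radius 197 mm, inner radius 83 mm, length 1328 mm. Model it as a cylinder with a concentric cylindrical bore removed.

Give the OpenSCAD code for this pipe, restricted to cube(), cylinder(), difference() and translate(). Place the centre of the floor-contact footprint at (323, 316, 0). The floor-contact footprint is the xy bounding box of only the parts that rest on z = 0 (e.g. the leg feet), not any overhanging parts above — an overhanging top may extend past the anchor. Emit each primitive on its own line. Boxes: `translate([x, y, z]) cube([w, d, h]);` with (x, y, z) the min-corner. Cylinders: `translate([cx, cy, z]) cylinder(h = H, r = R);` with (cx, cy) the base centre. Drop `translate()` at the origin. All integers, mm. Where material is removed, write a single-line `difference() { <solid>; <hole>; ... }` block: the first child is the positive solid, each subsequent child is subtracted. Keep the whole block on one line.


difference() { translate([323, 316, 0]) cylinder(h = 1328, r = 197); translate([323, 316, 0]) cylinder(h = 1328, r = 83); }


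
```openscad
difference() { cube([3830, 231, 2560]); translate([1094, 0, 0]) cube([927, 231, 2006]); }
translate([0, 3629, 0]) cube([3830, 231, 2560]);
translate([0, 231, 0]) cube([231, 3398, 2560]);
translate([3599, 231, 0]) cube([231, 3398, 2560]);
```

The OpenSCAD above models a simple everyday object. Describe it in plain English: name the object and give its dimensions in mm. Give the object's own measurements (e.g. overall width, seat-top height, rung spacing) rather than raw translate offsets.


A single room: four walls, each 2560 mm tall and 231 mm thick, enclosing an outside footprint 3830×3860 mm (x × y), no floor or roof. The front and back walls (−y and +y sides) run the full x-width; the side walls fit between their inner faces. A door opening 927 mm wide and 2006 mm tall is cut through the front wall from the floor up, its −x edge 1094 mm from the wall's −x end.


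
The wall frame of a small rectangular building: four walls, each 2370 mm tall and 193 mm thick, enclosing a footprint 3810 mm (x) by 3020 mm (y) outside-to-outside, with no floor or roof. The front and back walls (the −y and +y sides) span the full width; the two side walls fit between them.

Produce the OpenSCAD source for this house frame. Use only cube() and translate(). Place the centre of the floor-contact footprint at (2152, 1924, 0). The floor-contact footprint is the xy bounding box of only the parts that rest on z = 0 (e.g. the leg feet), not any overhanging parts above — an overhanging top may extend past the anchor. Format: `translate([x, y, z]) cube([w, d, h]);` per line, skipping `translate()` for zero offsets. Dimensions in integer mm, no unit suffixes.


translate([247, 414, 0]) cube([3810, 193, 2370]);
translate([247, 3241, 0]) cube([3810, 193, 2370]);
translate([247, 607, 0]) cube([193, 2634, 2370]);
translate([3864, 607, 0]) cube([193, 2634, 2370]);


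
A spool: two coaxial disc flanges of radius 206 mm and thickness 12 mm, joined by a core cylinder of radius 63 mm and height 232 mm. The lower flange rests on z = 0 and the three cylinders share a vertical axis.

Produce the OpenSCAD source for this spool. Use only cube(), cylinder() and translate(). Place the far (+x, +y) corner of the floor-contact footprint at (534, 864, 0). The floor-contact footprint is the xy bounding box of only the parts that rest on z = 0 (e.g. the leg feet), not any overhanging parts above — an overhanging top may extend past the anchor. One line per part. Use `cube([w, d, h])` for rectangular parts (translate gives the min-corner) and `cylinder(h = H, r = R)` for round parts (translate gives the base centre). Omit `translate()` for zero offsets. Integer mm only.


translate([328, 658, 0]) cylinder(h = 12, r = 206);
translate([328, 658, 12]) cylinder(h = 232, r = 63);
translate([328, 658, 244]) cylinder(h = 12, r = 206);


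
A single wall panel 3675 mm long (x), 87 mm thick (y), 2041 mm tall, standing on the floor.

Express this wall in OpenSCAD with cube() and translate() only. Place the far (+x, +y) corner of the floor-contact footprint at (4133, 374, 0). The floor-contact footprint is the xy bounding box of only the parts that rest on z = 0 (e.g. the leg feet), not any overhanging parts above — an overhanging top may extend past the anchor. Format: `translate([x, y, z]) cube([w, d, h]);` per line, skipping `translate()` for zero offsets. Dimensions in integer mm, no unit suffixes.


translate([458, 287, 0]) cube([3675, 87, 2041]);


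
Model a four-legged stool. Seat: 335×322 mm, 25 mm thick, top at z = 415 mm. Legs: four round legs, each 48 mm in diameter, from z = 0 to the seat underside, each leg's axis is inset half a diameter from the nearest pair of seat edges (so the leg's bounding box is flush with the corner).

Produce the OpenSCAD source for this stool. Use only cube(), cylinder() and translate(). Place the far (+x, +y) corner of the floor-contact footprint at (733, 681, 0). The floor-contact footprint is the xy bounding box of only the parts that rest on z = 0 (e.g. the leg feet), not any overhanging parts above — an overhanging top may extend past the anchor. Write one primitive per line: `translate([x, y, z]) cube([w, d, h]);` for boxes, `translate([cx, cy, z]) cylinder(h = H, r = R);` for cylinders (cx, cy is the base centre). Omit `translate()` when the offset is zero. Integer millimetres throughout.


translate([398, 359, 390]) cube([335, 322, 25]);
translate([422, 383, 0]) cylinder(h = 390, r = 24);
translate([709, 383, 0]) cylinder(h = 390, r = 24);
translate([422, 657, 0]) cylinder(h = 390, r = 24);
translate([709, 657, 0]) cylinder(h = 390, r = 24);


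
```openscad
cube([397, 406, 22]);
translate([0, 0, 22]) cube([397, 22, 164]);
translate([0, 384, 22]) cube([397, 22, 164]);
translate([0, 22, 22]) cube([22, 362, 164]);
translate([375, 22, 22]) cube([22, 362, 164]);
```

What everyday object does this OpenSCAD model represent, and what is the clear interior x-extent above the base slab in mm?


An open box. The internal width is 353 mm.

A 397×406 base slab with four walls standing on it — an open box. The base is 397 mm wide and the walls are 22 mm thick, so the internal width is 397 − 2 × 22 = 353 mm.


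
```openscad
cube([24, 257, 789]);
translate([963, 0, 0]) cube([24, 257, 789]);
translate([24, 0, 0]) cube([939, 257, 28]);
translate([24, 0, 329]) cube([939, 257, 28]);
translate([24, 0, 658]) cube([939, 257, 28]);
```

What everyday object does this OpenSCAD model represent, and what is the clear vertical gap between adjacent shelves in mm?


A bookshelf. The clear shelf gap is 301 mm.

Two tall side panels with 3 horizontal boards between them — a bookshelf. The first two shelf undersides are at z = 0 and z = 329; with shelf thickness 28, the clear gap is 329 − 0 − 28 = 301 mm.


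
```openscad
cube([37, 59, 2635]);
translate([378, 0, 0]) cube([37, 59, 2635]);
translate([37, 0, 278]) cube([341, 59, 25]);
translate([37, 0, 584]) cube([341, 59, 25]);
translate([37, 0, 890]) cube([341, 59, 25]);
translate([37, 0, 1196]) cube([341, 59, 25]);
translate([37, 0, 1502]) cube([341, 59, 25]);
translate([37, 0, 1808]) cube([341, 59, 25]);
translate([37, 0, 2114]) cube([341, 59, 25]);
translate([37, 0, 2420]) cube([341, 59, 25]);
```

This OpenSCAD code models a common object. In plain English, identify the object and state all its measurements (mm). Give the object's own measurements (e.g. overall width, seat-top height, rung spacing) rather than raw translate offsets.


A straight ladder. Two 37×59 mm vertical rails, 2635 mm tall, stand 415 mm apart (outside-to-outside) with their front faces coplanar on the −y side. 8 rungs, each 59 mm deep and 25 mm tall, span between the inner faces of the rails, front faces flush with the rails. The lowest rung's underside is at z = 278 mm and rungs are spaced 306 mm apart (underside to underside).


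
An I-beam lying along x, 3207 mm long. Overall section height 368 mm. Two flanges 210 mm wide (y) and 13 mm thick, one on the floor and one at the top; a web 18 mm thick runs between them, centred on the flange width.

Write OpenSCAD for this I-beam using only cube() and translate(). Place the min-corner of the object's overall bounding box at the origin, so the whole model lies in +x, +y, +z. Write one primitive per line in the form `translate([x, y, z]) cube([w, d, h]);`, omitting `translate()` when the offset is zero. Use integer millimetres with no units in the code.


cube([3207, 210, 13]);
translate([0, 96, 13]) cube([3207, 18, 342]);
translate([0, 0, 355]) cube([3207, 210, 13]);


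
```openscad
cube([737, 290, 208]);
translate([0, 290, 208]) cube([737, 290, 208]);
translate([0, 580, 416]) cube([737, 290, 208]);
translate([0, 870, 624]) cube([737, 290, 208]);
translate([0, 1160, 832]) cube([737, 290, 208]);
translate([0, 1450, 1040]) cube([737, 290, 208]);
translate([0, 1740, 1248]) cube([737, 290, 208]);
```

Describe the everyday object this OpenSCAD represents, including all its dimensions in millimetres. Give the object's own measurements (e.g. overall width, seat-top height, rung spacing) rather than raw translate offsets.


A straight staircase of 7 solid steps. Each step is 737 mm wide (x), 290 mm deep (y, the going) and 208 mm tall (the rise). The first step rests on the floor; each subsequent step sits one going further in +y and one rise higher in +z, directly behind and above the previous step with no overlap.


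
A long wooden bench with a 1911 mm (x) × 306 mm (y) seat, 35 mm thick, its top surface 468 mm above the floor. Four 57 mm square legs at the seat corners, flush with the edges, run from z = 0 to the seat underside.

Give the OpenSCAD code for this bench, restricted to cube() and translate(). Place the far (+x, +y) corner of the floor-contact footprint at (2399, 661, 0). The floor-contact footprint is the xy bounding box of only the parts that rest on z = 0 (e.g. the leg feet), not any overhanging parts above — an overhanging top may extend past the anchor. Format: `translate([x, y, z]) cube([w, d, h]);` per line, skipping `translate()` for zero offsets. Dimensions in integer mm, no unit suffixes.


translate([488, 355, 433]) cube([1911, 306, 35]);
translate([488, 355, 0]) cube([57, 57, 433]);
translate([488, 604, 0]) cube([57, 57, 433]);
translate([2342, 355, 0]) cube([57, 57, 433]);
translate([2342, 604, 0]) cube([57, 57, 433]);


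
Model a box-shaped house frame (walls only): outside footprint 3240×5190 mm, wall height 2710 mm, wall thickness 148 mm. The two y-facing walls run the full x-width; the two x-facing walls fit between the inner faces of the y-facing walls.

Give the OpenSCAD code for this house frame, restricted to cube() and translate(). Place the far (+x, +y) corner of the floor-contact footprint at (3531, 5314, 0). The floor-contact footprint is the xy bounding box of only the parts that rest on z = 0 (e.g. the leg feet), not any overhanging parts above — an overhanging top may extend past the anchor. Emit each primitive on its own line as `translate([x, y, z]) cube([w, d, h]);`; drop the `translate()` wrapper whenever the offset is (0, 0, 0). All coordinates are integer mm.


translate([291, 124, 0]) cube([3240, 148, 2710]);
translate([291, 5166, 0]) cube([3240, 148, 2710]);
translate([291, 272, 0]) cube([148, 4894, 2710]);
translate([3383, 272, 0]) cube([148, 4894, 2710]);


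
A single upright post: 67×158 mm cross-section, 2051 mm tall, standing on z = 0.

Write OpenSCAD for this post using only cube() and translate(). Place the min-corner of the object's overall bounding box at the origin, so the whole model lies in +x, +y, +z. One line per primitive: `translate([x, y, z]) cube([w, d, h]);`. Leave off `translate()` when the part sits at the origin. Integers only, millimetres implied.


cube([67, 158, 2051]);


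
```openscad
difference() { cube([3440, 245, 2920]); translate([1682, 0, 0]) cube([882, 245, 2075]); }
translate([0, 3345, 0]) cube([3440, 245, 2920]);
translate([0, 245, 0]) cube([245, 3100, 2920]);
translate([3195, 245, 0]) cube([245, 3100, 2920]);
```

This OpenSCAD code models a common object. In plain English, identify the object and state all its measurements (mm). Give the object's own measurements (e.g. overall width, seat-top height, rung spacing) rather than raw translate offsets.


A single room: four walls, each 2920 mm tall and 245 mm thick, enclosing an outside footprint 3440×3590 mm (x × y), no floor or roof. The front and back walls (−y and +y sides) run the full x-width; the side walls fit between their inner faces. A door opening 882 mm wide and 2075 mm tall is cut through the front wall from the floor up, its −x edge 1682 mm from the wall's −x end.


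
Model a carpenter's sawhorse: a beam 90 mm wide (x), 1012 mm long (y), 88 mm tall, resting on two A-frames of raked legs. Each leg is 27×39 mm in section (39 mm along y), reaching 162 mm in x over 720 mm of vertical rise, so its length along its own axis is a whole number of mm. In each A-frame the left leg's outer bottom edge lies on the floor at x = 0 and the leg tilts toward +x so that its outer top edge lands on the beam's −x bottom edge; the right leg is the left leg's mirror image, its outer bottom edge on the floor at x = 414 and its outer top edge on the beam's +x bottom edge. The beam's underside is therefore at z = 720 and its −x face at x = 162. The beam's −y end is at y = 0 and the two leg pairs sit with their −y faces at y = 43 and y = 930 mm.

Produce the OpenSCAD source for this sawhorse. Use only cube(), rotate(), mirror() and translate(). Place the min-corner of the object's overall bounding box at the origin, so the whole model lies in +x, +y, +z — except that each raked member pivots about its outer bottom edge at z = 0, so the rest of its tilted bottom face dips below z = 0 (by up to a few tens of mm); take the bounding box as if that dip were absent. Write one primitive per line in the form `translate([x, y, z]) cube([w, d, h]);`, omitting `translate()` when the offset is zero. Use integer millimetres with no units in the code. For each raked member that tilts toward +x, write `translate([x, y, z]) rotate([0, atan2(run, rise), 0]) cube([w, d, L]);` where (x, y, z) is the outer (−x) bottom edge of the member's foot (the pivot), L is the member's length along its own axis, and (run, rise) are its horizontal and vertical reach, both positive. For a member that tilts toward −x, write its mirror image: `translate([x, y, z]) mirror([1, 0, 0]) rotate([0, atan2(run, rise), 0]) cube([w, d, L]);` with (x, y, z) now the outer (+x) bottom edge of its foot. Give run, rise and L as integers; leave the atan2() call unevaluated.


translate([162, 0, 720]) cube([90, 1012, 88]);
translate([0, 43, 0]) rotate([0, atan2(162, 720), 0]) cube([27, 39, 738]);
translate([414, 43, 0]) mirror([1, 0, 0]) rotate([0, atan2(162, 720), 0]) cube([27, 39, 738]);
translate([0, 930, 0]) rotate([0, atan2(162, 720), 0]) cube([27, 39, 738]);
translate([414, 930, 0]) mirror([1, 0, 0]) rotate([0, atan2(162, 720), 0]) cube([27, 39, 738]);


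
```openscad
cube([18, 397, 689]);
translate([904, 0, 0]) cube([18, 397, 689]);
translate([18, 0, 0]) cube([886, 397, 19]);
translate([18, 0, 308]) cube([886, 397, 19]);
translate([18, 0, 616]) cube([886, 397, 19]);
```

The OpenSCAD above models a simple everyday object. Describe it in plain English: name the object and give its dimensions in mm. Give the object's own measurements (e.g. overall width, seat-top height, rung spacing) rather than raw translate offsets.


An open bookshelf. Two side panels, each 18 mm thick, 397 mm deep and 689 mm tall, stand 922 mm apart (outside-to-outside). Between them sit 3 shelves, each 19 mm thick and 397 mm deep, spanning the full gap between the sides. The bottom shelf rests on the floor (its underside at z = 0) and the clear gap between one shelf's top and the next shelf's underside is 289 mm.


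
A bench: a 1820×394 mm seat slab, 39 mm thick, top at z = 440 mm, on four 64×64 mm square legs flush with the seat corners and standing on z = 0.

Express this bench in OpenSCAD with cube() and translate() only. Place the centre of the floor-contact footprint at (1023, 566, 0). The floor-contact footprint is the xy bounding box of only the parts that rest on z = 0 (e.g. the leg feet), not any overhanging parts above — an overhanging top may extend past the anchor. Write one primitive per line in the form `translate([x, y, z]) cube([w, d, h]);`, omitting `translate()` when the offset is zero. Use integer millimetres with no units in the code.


translate([113, 369, 401]) cube([1820, 394, 39]);
translate([113, 369, 0]) cube([64, 64, 401]);
translate([113, 699, 0]) cube([64, 64, 401]);
translate([1869, 369, 0]) cube([64, 64, 401]);
translate([1869, 699, 0]) cube([64, 64, 401]);


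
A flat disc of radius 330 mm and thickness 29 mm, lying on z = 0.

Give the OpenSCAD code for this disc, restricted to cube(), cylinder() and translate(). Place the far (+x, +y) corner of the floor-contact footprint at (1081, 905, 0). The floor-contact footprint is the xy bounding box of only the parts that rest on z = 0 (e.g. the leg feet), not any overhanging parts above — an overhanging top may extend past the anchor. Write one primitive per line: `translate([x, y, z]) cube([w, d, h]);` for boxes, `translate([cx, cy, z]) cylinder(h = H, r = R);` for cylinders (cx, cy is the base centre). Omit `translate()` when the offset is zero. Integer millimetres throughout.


translate([751, 575, 0]) cylinder(h = 29, r = 330);


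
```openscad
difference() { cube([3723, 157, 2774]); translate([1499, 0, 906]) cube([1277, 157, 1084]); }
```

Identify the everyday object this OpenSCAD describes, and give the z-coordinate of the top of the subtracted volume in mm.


A wall with a window opening. The window head height is 1990 mm.

A wall with a rectangular opening subtracted — a window. Sill at z = 906, opening 1084 mm tall, so the head is at 906 + 1084 = 1990 mm.


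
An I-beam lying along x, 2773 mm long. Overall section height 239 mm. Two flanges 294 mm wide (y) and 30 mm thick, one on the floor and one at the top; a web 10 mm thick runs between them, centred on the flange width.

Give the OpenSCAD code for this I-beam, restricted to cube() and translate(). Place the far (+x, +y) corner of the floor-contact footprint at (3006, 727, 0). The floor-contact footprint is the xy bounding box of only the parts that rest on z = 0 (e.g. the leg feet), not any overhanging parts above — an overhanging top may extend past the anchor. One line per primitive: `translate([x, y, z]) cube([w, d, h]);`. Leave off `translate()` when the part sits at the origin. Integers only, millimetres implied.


translate([233, 433, 0]) cube([2773, 294, 30]);
translate([233, 575, 30]) cube([2773, 10, 179]);
translate([233, 433, 209]) cube([2773, 294, 30]);


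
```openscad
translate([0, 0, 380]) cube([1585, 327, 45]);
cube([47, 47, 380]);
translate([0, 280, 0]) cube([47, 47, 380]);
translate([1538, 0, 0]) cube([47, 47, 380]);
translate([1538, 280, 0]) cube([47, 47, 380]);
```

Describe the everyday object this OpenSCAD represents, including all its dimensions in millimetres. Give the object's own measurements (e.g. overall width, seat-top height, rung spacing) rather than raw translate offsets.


A long wooden bench with a 1585 mm (x) × 327 mm (y) seat, 45 mm thick, its top surface 425 mm above the floor. Four 47 mm square legs at the seat corners, flush with the edges, run from z = 0 to the seat underside.


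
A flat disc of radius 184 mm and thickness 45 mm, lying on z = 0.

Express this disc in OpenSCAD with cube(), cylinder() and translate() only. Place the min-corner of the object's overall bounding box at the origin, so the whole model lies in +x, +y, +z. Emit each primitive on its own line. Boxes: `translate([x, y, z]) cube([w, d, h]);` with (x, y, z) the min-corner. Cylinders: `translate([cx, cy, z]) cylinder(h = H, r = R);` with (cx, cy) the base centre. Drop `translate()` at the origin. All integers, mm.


translate([184, 184, 0]) cylinder(h = 45, r = 184);


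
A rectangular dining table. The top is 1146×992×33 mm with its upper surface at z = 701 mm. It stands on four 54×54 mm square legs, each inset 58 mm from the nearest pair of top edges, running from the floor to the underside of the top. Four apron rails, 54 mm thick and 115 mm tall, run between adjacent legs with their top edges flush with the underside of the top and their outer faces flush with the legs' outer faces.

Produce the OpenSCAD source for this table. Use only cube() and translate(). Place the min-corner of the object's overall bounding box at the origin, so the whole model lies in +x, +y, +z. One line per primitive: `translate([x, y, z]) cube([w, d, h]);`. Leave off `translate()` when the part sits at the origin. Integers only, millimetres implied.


// leg_h = 701 - 33 = 668
// apron z = 668 - 115 = 553
translate([0, 0, 668]) cube([1146, 992, 33]);
translate([58, 58, 0]) cube([54, 54, 668]);
translate([1034, 58, 0]) cube([54, 54, 668]);
translate([58, 880, 0]) cube([54, 54, 668]);
translate([1034, 880, 0]) cube([54, 54, 668]);
translate([112, 58, 553]) cube([922, 54, 115]);
translate([112, 880, 553]) cube([922, 54, 115]);
translate([58, 112, 553]) cube([54, 768, 115]);
translate([1034, 112, 553]) cube([54, 768, 115]);


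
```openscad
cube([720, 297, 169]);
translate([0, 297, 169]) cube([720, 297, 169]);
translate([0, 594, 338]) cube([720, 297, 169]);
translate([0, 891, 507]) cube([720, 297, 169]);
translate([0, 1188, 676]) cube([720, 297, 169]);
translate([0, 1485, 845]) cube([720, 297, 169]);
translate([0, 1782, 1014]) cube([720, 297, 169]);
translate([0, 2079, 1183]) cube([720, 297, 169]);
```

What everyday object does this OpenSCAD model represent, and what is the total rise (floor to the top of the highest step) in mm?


A staircase. The total rise is 1352 mm.

8 identical blocks, each offset up and back from the previous — a staircase. Each step is 169 mm tall and there are 8 of them, so the total rise is 8 × 169 = 1352 mm.


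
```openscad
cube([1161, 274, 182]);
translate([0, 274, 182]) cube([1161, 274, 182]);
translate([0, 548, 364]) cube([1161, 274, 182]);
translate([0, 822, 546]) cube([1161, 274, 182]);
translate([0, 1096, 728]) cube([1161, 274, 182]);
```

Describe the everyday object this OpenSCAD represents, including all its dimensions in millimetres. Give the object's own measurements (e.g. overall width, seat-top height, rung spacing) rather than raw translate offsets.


A straight staircase of 5 solid steps. Each step is 1161 mm wide (x), 274 mm deep (y, the going) and 182 mm tall (the rise). The first step rests on the floor; each subsequent step sits one going further in +y and one rise higher in +z, directly behind and above the previous step with no overlap.


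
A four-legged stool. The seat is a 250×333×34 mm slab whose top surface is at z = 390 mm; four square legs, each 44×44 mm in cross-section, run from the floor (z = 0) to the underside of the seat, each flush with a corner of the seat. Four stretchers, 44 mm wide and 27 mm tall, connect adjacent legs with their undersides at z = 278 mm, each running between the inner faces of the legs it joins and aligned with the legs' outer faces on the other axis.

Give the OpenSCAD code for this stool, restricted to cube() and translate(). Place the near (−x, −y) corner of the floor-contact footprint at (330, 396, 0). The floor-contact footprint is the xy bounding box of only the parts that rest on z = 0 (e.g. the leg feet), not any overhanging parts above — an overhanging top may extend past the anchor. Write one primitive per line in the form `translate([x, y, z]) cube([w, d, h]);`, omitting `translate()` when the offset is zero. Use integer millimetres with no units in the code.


translate([330, 396, 356]) cube([250, 333, 34]);
translate([330, 396, 0]) cube([44, 44, 356]);
translate([536, 396, 0]) cube([44, 44, 356]);
translate([330, 685, 0]) cube([44, 44, 356]);
translate([536, 685, 0]) cube([44, 44, 356]);
translate([374, 396, 278]) cube([162, 44, 27]);
translate([374, 685, 278]) cube([162, 44, 27]);
translate([330, 440, 278]) cube([44, 245, 27]);
translate([536, 440, 278]) cube([44, 245, 27]);


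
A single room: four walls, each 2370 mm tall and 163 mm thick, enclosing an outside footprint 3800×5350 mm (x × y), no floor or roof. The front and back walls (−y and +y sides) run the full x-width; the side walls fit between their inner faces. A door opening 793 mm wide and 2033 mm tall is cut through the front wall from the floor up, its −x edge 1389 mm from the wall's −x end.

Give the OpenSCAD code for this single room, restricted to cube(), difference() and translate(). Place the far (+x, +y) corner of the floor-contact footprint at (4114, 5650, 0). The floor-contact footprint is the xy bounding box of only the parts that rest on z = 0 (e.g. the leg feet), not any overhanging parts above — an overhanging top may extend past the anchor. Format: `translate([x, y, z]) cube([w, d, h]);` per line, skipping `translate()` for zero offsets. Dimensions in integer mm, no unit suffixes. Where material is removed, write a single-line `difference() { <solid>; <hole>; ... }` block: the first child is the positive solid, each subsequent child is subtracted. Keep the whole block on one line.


difference() { translate([314, 300, 0]) cube([3800, 163, 2370]); translate([1703, 300, 0]) cube([793, 163, 2033]); }
translate([314, 5487, 0]) cube([3800, 163, 2370]);
translate([314, 463, 0]) cube([163, 5024, 2370]);
translate([3951, 463, 0]) cube([163, 5024, 2370]);


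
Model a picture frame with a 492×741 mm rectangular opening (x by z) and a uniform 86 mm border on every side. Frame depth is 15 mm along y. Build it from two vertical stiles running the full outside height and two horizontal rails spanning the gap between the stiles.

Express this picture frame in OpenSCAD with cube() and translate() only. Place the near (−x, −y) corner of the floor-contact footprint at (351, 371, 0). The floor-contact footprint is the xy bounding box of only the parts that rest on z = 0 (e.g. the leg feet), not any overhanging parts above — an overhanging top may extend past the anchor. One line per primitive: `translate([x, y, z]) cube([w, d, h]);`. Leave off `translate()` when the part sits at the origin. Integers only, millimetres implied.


translate([351, 371, 0]) cube([86, 15, 913]);
translate([929, 371, 0]) cube([86, 15, 913]);
translate([437, 371, 0]) cube([492, 15, 86]);
translate([437, 371, 827]) cube([492, 15, 86]);


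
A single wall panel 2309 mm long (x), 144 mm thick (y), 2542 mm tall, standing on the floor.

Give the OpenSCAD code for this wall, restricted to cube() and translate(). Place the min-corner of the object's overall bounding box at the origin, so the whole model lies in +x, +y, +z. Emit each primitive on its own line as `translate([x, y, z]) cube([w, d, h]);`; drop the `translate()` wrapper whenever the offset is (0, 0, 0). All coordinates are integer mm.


cube([2309, 144, 2542]);


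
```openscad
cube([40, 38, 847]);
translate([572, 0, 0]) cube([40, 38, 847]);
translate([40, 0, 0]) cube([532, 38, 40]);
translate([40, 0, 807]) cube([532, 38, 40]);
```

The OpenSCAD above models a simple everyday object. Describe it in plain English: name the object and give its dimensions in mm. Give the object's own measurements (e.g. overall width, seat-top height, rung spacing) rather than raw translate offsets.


A rectangular picture frame lying in the x–z plane (depth along y). The opening is 532 mm wide (x) by 767 mm tall (z), surrounded by a border 40 mm wide on all four sides. The frame is 38 mm deep and is made of two full-height vertical stiles with two horizontal rails fitted between them.


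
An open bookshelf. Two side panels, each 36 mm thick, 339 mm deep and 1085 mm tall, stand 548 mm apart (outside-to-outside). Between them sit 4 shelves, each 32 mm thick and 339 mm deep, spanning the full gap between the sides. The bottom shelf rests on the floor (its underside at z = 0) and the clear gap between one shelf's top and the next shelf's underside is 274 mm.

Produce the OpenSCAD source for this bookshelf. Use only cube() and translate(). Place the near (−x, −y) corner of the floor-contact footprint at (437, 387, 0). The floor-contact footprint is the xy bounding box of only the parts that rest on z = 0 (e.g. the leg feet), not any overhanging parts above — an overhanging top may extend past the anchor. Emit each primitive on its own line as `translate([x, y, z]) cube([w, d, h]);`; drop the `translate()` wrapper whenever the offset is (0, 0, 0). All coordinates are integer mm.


translate([437, 387, 0]) cube([36, 339, 1085]);
translate([949, 387, 0]) cube([36, 339, 1085]);
translate([473, 387, 0]) cube([476, 339, 32]);
translate([473, 387, 306]) cube([476, 339, 32]);
translate([473, 387, 612]) cube([476, 339, 32]);
translate([473, 387, 918]) cube([476, 339, 32]);


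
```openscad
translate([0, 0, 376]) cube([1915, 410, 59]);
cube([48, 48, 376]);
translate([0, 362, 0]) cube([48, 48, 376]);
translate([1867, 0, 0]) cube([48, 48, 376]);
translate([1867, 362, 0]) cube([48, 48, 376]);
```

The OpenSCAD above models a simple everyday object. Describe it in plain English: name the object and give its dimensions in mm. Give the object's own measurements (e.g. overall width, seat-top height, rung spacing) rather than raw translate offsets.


A long wooden bench with a 1915 mm (x) × 410 mm (y) seat, 59 mm thick, its top surface 435 mm above the floor. Four 48 mm square legs at the seat corners, flush with the edges, run from z = 0 to the seat underside.


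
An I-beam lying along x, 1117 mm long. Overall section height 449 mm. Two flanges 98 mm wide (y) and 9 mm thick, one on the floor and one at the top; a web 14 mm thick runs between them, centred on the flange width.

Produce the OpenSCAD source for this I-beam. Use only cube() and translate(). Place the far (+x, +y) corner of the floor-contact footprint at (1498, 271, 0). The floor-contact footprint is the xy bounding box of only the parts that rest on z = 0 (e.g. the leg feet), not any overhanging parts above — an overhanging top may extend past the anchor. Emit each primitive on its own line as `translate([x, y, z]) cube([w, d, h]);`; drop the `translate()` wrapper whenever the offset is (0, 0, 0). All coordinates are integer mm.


translate([381, 173, 0]) cube([1117, 98, 9]);
translate([381, 215, 9]) cube([1117, 14, 431]);
translate([381, 173, 440]) cube([1117, 98, 9]);


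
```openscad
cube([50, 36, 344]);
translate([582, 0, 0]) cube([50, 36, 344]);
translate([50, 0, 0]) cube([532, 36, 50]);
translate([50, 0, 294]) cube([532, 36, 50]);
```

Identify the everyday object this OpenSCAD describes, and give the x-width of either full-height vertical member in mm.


A picture frame. The border width is 50 mm.

Four thin pieces enclosing a rectangular opening — a picture frame. The two full-height stiles are 344 mm tall; the top rail sits at z = 294 and is 50 mm tall, so the border above the opening is 344 − 294 = 50 mm, matching the stile x-width.


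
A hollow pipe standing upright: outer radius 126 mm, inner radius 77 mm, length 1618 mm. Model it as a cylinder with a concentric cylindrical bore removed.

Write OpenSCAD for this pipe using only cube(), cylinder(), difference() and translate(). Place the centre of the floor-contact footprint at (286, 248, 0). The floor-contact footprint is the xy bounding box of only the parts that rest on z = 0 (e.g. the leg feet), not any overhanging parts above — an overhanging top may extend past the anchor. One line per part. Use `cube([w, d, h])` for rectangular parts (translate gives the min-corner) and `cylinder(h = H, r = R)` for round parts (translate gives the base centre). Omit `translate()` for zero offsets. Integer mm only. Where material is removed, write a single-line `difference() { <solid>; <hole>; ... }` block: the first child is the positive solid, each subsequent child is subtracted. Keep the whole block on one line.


difference() { translate([286, 248, 0]) cylinder(h = 1618, r = 126); translate([286, 248, 0]) cylinder(h = 1618, r = 77); }


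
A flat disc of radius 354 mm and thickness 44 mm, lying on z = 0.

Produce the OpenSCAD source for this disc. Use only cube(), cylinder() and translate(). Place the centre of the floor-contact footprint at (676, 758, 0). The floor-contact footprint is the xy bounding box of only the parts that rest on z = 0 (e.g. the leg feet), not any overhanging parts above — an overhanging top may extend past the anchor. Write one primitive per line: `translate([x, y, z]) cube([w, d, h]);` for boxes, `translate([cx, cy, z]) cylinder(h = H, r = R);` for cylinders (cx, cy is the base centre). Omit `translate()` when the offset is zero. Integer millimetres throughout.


translate([676, 758, 0]) cylinder(h = 44, r = 354);


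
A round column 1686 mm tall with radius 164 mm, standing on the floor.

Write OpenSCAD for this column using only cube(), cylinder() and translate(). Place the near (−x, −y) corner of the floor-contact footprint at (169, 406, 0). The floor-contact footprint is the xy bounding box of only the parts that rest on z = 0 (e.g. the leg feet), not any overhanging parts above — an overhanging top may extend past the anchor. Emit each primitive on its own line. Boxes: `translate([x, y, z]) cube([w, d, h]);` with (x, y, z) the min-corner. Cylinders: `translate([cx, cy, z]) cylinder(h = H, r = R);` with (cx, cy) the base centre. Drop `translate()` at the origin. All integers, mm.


translate([333, 570, 0]) cylinder(h = 1686, r = 164);


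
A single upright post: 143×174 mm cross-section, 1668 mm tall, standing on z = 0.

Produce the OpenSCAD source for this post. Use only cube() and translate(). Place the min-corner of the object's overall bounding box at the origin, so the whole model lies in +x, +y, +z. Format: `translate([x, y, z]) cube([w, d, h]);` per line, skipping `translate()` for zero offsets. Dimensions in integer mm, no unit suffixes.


cube([143, 174, 1668]);
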